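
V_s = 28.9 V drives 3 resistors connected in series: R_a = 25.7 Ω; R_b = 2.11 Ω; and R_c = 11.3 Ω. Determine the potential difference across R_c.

V ≈ 8.35 V

Series total: ΣR = 25.7 + 2.11 + 11.3 = 39.11 Ω.
By the voltage-divider rule, V = 28.9 × 11.30/39.11 = 8.350 V.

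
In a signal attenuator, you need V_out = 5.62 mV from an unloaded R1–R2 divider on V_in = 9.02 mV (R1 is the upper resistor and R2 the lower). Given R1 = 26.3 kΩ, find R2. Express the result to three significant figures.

V_out/V_in = R2/(R1+R2) = 0.6231.
Rearranging, R2 = R1·k/(1−k) = 26.3 × 1.653 = 43.47 kΩ.

R2 ≈ 43.5 kΩ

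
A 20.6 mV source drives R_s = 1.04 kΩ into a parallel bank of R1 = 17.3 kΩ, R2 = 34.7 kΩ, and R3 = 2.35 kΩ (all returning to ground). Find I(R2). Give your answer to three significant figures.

Combine the parallel branches: R_p = (1/17.3 + 1/34.7 + 1/2.35)⁻¹ = 1.953 kΩ.
V_A = 20.6 × 1.953/2.993 = 13.44 mV.
Branch current I = V_A/R2 = 13.44/34.7 = 0.3873 µA.

I ≈ 0.387 µA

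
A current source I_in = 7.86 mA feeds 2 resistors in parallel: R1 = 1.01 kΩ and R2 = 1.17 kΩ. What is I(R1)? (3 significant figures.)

With just two branches, the current splits inversely with resistance.
I(R1) = 7.86 × 1.17/(1.01 + 1.17) = 7.86 × 0.5367 = 4.218 mA.

I ≈ 4.22 mA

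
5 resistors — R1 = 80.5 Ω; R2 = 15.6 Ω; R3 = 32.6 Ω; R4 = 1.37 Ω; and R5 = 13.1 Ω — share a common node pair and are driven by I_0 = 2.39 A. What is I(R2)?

ΣG = 1/80.5 + 1/15.6 + 1/32.6 + 1/1.37 + 1/13.1 = 0.9135.
Current divider: I(R2) = I_0 · G_k/ΣG = 2.39 × (0.06410/0.9135) = 2.39 × 0.07018 = 0.1677 A.

I ≈ 0.168 A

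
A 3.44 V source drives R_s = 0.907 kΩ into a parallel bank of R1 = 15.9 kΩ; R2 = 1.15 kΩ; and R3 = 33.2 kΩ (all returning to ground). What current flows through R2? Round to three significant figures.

Equivalent of the parallel group: R_p = 1.039 kΩ.
Node voltage V_A = V_supply · R_p/(R_s + R_p) = 3.44 × 0.5339 = 1.837 V.
Branch current I = V_A/R2 = 1.837/1.15 = 1.597 mA.

I ≈ 1.60 mA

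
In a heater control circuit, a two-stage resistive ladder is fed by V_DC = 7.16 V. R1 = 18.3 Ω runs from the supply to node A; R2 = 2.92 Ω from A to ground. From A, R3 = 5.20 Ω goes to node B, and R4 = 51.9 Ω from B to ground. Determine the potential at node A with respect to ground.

The second stage (R3 + R4 = 57.10 Ω) loads node A in parallel with R2.
R2 ‖ (R3+R4) = 2.778 Ω.
First divider: V_A = V_DC · 2.778/(18.3 + 2.778) = 0.9436 V.

V_A ≈ 0.944 V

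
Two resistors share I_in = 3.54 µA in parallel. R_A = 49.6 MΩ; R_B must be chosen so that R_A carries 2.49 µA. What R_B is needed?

R_B ≈ 118 MΩ

The fraction through R_A equals R_B/(R_A+R_B).
With f = 0.7034, R_B = R_A · f/(1−f) = 49.6 × 2.371 = 117.6 MΩ.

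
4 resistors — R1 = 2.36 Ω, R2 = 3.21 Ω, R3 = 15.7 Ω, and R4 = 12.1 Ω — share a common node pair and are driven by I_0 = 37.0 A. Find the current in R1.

I ≈ 17.8 A

ΣG = 1/2.36 + 1/3.21 + 1/15.7 + 1/12.1 = 0.8816.
R1 takes the fraction G_k/ΣG = 0.4237/0.8816 = 0.4806, so I = 37.0 × 0.4806 = 17.78 A.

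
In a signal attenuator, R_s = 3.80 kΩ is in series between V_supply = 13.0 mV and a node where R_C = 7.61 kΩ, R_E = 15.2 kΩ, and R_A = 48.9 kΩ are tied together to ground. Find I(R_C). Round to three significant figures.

Combine the parallel branches: R_p = (1/7.61 + 1/15.2 + 1/48.9)⁻¹ = 4.595 kΩ.
Node voltage V_A = V_supply · R_p/(R_s + R_p) = 13.0 × 0.5473 = 7.115 mV.
I(R_C) = V_A / R_C = 7.115/7.61 = 0.9350 µA.
(Equivalently: I_total = 1.549 µA, then current-divider fraction G_k/ΣG = 0.6038.)

I ≈ 0.935 µA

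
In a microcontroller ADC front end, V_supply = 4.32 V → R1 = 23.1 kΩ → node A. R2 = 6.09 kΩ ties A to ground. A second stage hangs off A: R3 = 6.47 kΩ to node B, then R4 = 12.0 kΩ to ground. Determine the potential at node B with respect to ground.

V_B ≈ 0.464 V

Node A sees R2 in parallel with the series input of stage 2, R3 + R4 = 18.47 kΩ.
Effective lower resistance at A: R2 ‖ 18.47 = 4.580 kΩ.
V_A = 4.32 × 4.580/(23.1 + 4.580) = 0.7148 V.
Then the unloaded second divider: V_B = V_A × R4/(R3+R4) = 0.7148 × 0.6497 = 0.4644 V.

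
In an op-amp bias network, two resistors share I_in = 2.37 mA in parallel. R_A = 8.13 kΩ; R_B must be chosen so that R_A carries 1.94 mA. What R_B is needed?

R_B ≈ 36.7 kΩ

The fraction through R_A equals R_B/(R_A+R_B).
With f = 0.8186, R_B = R_A · f/(1−f) = 8.13 × 4.512 = 36.68 kΩ.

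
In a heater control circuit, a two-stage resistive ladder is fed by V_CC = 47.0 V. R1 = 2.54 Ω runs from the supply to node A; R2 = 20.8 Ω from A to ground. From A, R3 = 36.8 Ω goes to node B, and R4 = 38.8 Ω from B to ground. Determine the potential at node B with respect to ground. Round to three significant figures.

Node A sees R2 in parallel with the series input of stage 2, R3 + R4 = 75.60 Ω.
R2 ‖ (R3+R4) = 16.31 Ω.
So V_A = 47.0 × 0.8653 = 40.67 V.
Then the unloaded second divider: V_B = V_A × R4/(R3+R4) = 40.67 × 0.5132 = 20.87 V.

V_B ≈ 20.9 V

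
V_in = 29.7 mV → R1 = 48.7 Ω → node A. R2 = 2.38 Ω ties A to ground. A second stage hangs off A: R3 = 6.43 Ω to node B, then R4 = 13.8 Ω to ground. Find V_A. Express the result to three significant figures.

V_A ≈ 1.24 mV

The second stage (R3 + R4 = 20.23 Ω) loads node A in parallel with R2.
R2 ‖ (R3+R4) = 2.129 Ω.
V_A = 29.7 × 2.129/(48.7 + 2.129) = 1.244 mV.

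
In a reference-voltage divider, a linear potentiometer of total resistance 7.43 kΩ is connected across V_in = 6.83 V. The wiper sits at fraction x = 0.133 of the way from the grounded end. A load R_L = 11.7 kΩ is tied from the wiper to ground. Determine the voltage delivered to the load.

Lower segment x·R_p = 0.9882 kΩ; upper segment (1−x)·R_p = 6.442 kΩ.
Lower segment in parallel with the load: 0.9882 ‖ 11.7 = 0.9112 kΩ.
Then V_out = V_in · 0.9112/(6.442 + 0.9112) = 0.8464 V.
(Unloaded: V_out = x·V_in = 0.908 V.)

V_out ≈ 0.846 V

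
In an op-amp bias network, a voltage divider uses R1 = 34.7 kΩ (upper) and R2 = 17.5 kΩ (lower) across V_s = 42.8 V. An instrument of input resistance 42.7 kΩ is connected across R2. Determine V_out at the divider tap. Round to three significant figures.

First combine the lower leg with the load: R2 ‖ R_L = 12.41 kΩ.
Now apply the divider: V_out = 42.8 × 0.2635 = 11.28 V.
(Unloaded it would be 14.3 V; the load pulls it down.)

V_out ≈ 11.3 V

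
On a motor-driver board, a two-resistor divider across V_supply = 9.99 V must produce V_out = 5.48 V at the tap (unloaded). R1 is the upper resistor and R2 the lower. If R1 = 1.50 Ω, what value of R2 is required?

R2 ≈ 1.82 Ω

V_out/V_supply = R2/(R1+R2) = 0.5485.
Rearranging, R2 = R1·k/(1−k) = 1.50 × 1.215 = 1.823 Ω.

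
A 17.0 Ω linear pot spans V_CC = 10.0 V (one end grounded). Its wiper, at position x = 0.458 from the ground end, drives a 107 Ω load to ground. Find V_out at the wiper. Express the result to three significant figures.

V_out ≈ 4.41 V

The pot divides into 9.214 Ω above the wiper and 7.786 Ω below.
R_L loads the lower segment: effective lower R = 7.258 Ω.
V_out = 10.0 × 7.258/(9.214 + 7.258) = 4.406 V.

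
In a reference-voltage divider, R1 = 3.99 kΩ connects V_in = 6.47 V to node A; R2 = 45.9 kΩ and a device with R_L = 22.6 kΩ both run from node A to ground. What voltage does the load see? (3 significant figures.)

First combine the lower leg with the load: R2 ‖ R_L = 15.14 kΩ.
Voltage divider with the loaded lower leg: V_out = 6.47 × 15.14/(3.99 + 15.14) = 6.47 × 0.7915 = 5.121 V.

V_out ≈ 5.12 V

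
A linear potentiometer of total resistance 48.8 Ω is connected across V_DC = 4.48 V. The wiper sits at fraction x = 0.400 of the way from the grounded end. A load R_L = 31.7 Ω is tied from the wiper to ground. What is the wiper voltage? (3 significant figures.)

The pot divides into 29.28 Ω above the wiper and 19.52 Ω below.
R_L loads the lower segment: effective lower R = 12.08 Ω.
Then V_out = V_DC · 12.08/(29.28 + 12.08) = 1.309 V.
(Unloaded: V_out = x·V_DC = 1.79 V.)

V_out ≈ 1.31 V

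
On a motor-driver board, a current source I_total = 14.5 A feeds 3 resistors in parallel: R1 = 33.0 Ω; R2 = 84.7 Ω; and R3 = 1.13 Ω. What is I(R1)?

Total conductance ΣG = 1/33.0 + 1/84.7 + 1/1.13 = 0.9271 (units of 1/Ω).
R1 takes the fraction G_k/ΣG = 0.03030/0.9271 = 0.03269, so I = 14.5 × 0.03269 = 0.4740 A.

I ≈ 0.474 A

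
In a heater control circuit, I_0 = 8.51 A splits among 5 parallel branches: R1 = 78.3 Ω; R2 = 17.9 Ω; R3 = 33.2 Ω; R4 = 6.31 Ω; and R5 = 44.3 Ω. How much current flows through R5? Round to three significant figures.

I ≈ 0.687 A

Total conductance ΣG = 1/78.3 + 1/17.9 + 1/33.2 + 1/6.31 + 1/44.3 = 0.2798 (units of 1/Ω).
By the current-divider rule, I = I_0 · G_k/ΣG = 8.51 × 0.08067 = 0.6865 A.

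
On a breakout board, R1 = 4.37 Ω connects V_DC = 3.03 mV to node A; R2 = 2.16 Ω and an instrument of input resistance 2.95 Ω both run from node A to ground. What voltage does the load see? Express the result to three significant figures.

V_out ≈ 0.673 mV

First combine the lower leg with the load: R2 ‖ R_L = 1.247 Ω.
Voltage divider with the loaded lower leg: V_out = 3.03 × 1.247/(4.37 + 1.247) = 3.03 × 0.2220 = 0.6727 mV.
(Unloaded it would be 1.00 mV; the load pulls it down.)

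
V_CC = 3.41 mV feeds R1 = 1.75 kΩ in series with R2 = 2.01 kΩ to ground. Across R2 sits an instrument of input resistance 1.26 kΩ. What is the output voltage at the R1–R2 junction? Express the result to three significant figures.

V_out ≈ 1.05 mV

The load sits in parallel with R2, giving an effective lower resistance R2' = R2·R_L/(R2+R_L) = 0.7745 kΩ.
Voltage divider with the loaded lower leg: V_out = 3.41 × 0.7745/(1.75 + 0.7745) = 3.41 × 0.3068 = 1.046 mV.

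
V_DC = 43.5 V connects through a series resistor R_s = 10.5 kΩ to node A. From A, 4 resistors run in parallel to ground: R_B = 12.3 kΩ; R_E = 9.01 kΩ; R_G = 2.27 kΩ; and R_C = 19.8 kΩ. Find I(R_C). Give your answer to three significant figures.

Parallel bank: R_p = 1/(1/12.3 + 1/9.01 + 1/2.27 + 1/19.8) = 1.463 kΩ.
V_A = 43.5 × 1.463/11.96 = 5.321 V.
I(R_C) = V_A / R_C = 5.321/19.8 = 0.2687 mA.
(Check via current divider: I_total = 3.636 mA; share G_k/ΣG = 0.07391 → same result.)

I ≈ 0.269 mA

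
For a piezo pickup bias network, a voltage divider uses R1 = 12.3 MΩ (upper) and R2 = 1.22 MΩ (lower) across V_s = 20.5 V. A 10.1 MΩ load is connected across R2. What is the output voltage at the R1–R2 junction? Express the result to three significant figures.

V_out ≈ 1.67 V

The load sits in parallel with R2, giving an effective lower resistance R2' = R2·R_L/(R2+R_L) = 1.089 MΩ.
Voltage divider with the loaded lower leg: V_out = 20.5 × 1.089/(12.3 + 1.089) = 20.5 × 0.08130 = 1.667 V.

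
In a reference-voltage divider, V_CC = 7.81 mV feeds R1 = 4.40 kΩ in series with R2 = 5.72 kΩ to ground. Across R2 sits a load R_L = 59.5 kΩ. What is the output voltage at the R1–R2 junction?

The load sits in parallel with R2, giving an effective lower resistance R2' = R2·R_L/(R2+R_L) = 5.218 kΩ.
Voltage divider with the loaded lower leg: V_out = 7.81 × 5.218/(4.40 + 5.218) = 7.81 × 0.5425 = 4.237 mV.
(Unloaded it would be 4.41 mV; the load pulls it down.)

V_out ≈ 4.24 mV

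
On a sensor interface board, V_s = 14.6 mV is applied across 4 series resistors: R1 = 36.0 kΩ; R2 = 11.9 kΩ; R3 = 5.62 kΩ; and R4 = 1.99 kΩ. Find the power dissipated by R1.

P ≈ 2.49 nW

The common current is I = 14.6/55.51 = 0.2630 µA.
V(R1) = I·R = 9.469 mV; P = V·I = 9.469 × 0.2630 = 2.490 nW.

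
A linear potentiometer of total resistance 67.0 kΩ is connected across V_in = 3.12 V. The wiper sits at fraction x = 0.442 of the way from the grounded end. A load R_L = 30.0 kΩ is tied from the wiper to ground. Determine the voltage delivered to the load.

The pot divides into 37.39 kΩ above the wiper and 29.61 kΩ below.
(x·R_p) ‖ R_L = 14.90 kΩ.
Loaded-divider output: V_out = 3.12 × 0.2850 = 0.8892 V.
(Unloaded: V_out = x·V_in = 1.38 V.)

V_out ≈ 0.889 V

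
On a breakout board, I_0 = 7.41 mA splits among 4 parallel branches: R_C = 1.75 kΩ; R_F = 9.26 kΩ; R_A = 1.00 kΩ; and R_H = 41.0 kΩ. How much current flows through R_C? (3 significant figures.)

I ≈ 2.49 mA

Conductances: ΣG = 1/1.75 + 1/9.26 + 1/1.00 + 1/41.0 = 1.704 (1/kΩ).
By the current-divider rule, I = I_0 · G_k/ΣG = 7.41 × 0.3354 = 2.485 mA.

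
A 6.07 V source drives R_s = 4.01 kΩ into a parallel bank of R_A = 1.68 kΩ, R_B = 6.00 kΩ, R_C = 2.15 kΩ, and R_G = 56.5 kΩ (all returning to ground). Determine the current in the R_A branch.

I ≈ 0.603 mA

Parallel bank: R_p = 1/(1/1.68 + 1/6.00 + 1/2.15 + 1/56.5) = 0.8034 kΩ.
Node voltage V_A = V_DC · R_p/(R_s + R_p) = 6.07 × 0.1669 = 1.013 V.
Branch current I = V_A/R_A = 1.013/1.68 = 0.6031 mA.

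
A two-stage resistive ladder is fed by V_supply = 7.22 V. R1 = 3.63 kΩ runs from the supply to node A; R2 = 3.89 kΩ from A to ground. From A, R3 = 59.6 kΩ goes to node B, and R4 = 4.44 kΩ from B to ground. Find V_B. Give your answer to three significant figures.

Looking into the second stage from A: R3 + R4 = 64.04 kΩ appears in parallel with R2.
Effective lower resistance at A: R2 ‖ 64.04 = 3.667 kΩ.
So V_A = 7.22 × 0.5026 = 3.628 V.
Stage 2 is unloaded, so V_B = V_A · R4/(R3+R4) = 3.628 × 4.44/64.04 = 0.2516 V.

V_B ≈ 0.252 V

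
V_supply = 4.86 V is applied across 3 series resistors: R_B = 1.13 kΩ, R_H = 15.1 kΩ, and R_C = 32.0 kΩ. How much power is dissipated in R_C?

P ≈ 0.325 mW

ΣR = 48.23 kΩ → I = 4.86/48.23 = 0.1008 mA.
P(R_C) = I²·R_C = (0.1008)² × 32.0 = 0.3249 mW.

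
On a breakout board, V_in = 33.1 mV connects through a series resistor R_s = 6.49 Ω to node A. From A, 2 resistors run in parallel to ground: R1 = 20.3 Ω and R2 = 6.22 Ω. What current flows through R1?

Parallel bank: R_p = 1/(1/20.3 + 1/6.22) = 4.761 Ω.
V_A = 33.1 × 4.761/11.25 = 14.01 mV.
Branch current I = V_A/R1 = 14.01/20.3 = 0.6900 mA.

I ≈ 0.690 mA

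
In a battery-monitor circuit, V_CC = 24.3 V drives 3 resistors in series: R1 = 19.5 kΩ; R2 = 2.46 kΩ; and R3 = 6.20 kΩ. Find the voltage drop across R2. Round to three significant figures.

V ≈ 2.12 V

Total series resistance ΣR = 19.5 + 2.46 + 6.20 = 28.16 kΩ.
Voltage divider: V = V_CC · (2.460 / 28.16) = 24.3 × 0.08736 = 2.123 V.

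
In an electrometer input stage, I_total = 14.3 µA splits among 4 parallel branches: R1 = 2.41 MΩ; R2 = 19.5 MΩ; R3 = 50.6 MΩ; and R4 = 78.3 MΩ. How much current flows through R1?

Conductances: ΣG = 1/2.41 + 1/19.5 + 1/50.6 + 1/78.3 = 0.4988 (1/MΩ).
R1 takes the fraction G_k/ΣG = 0.4149/0.4988 = 0.8319, so I = 14.3 × 0.8319 = 11.90 µA.

I ≈ 11.9 µA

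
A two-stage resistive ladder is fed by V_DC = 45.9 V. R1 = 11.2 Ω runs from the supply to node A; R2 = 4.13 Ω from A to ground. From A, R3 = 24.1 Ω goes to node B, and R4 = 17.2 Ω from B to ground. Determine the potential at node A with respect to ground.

V_A ≈ 11.5 V

Looking into the second stage from A: R3 + R4 = 41.30 Ω appears in parallel with R2.
Effective lower resistance at A: R2 ‖ 41.30 = 3.755 Ω.
First divider: V_A = V_DC · 3.755/(11.2 + 3.755) = 11.52 V.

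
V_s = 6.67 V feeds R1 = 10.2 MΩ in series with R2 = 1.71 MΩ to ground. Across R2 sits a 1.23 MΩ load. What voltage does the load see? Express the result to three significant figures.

First combine the lower leg with the load: R2 ‖ R_L = 0.7154 MΩ.
Then V_out = V_s · R2'/(R1 + R2') = 6.67 × 0.7154/10.92 = 0.4372 V.

V_out ≈ 0.437 V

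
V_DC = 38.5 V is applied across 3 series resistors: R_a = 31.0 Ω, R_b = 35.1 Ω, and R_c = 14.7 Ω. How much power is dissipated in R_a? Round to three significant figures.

P ≈ 7.04 W

The common current is I = 38.5/80.80 = 0.4765 A.
V(R_a) = I·R = 14.77 V; P = V·I = 14.77 × 0.4765 = 7.038 W.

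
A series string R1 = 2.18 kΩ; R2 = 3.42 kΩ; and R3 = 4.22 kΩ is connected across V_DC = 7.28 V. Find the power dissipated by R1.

P ≈ 1.20 mW

Series current I = V_DC/ΣR = 7.28/9.820 = 0.7413 mA.
V(R1) = I·R = 1.616 V; P = V·I = 1.616 × 0.7413 = 1.198 mW.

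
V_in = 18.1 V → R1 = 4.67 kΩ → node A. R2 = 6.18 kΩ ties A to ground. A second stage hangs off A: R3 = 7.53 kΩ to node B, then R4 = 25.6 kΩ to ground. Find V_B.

V_B ≈ 7.37 V

Node A sees R2 in parallel with the series input of stage 2, R3 + R4 = 33.13 kΩ.
R2 ‖ (R3+R4) = 5.208 kΩ.
V_A = 18.1 × 5.208/(4.67 + 5.208) = 9.543 V.
V_B = V_A × 0.7727 = 7.374 V.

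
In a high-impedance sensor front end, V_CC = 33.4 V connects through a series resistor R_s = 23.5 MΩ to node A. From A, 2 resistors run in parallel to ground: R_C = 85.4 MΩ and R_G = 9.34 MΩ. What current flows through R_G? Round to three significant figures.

I ≈ 0.943 µA

Equivalent of the parallel group: R_p = 8.419 MΩ.
V_A by voltage divider: V_A = 33.4 × 8.419/(23.5 + 8.419) = 8.810 V.
Branch current I = V_A/R_G = 8.810/9.34 = 0.9432 µA.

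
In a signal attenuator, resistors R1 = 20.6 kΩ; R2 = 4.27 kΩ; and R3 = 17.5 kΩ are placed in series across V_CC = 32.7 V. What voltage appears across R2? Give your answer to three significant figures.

V ≈ 3.30 V

Series total: ΣR = 20.6 + 4.27 + 17.5 = 42.37 kΩ.
V = V_CC · R/ΣR = 32.7 × 0.1008 = 3.295 V.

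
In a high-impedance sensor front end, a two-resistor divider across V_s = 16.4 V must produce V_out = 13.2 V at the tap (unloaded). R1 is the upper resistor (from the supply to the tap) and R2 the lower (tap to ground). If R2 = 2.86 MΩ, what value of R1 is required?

R1 ≈ 0.693 MΩ

V_out/V_s = R2/(R1+R2) = 0.8049.
R1 = R2·(1/k − 1) = 2.86 × 0.2424 = 0.6933 MΩ.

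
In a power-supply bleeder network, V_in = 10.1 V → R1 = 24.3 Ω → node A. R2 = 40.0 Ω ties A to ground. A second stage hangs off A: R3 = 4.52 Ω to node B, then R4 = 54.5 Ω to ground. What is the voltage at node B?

V_B ≈ 4.62 V

The second stage (R3 + R4 = 59.02 Ω) loads node A in parallel with R2.
R2 ‖ (R3+R4) = 23.84 Ω.
V_A = 10.1 × 23.84/(24.3 + 23.84) = 5.002 V.
Stage 2 is unloaded, so V_B = V_A · R4/(R3+R4) = 5.002 × 54.5/59.02 = 4.619 V.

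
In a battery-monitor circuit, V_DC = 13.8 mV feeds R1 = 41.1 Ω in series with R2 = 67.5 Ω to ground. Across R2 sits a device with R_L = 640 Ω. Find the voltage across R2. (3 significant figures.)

V_out ≈ 8.25 mV

R2 ‖ R_L = (67.5 × 640)/(67.5 + 640) = 61.06 Ω.
Voltage divider with the loaded lower leg: V_out = 13.8 × 61.06/(41.1 + 61.06) = 13.8 × 0.5977 = 8.248 mV.
(Unloaded it would be 8.58 mV; the load pulls it down.)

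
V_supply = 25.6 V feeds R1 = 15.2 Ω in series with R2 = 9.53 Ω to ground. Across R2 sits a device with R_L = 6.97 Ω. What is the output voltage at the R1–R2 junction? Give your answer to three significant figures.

The load sits in parallel with R2, giving an effective lower resistance R2' = R2·R_L/(R2+R_L) = 4.026 Ω.
Voltage divider with the loaded lower leg: V_out = 25.6 × 4.026/(15.2 + 4.026) = 25.6 × 0.2094 = 5.360 V.
(Unloaded it would be 9.87 V; the load pulls it down.)

V_out ≈ 5.36 V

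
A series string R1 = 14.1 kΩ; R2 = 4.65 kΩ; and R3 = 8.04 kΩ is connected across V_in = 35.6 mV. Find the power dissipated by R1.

P ≈ 24.9 nW

Series current I = V_in/ΣR = 35.6/26.79 = 1.329 µA.
V(R1) = I·R = 18.74 mV; P = V·I = 18.74 × 1.329 = 24.90 nW.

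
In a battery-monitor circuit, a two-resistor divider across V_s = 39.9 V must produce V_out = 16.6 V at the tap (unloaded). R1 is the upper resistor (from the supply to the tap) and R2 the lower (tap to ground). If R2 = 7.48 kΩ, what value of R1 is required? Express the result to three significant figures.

R1 ≈ 10.5 kΩ

Required fraction k = V_out/V_s = 0.4160.
Rearranging, R1 = R2·(1−k)/k = 7.48 × 1.404 = 10.50 kΩ.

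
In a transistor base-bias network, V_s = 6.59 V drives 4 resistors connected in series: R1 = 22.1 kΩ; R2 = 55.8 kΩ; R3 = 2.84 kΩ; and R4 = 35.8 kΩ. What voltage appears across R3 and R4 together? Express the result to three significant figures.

Series total: ΣR = 22.1 + 55.8 + 2.84 + 35.8 = 116.5 kΩ.
R_{R3..R4} = 2.84 + 35.8 = 38.64 kΩ.
Voltage divider: V = V_s · (38.64 / 116.5) = 6.59 × 0.3316 = 2.185 V.

V ≈ 2.18 V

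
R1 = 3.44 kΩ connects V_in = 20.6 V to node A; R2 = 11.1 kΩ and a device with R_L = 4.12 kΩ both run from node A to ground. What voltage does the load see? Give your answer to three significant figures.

V_out ≈ 9.60 V

First combine the lower leg with the load: R2 ‖ R_L = 3.005 kΩ.
Now apply the divider: V_out = 20.6 × 0.4662 = 9.604 V.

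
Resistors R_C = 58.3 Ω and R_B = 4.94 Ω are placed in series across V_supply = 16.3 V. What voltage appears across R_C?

ΣR = 58.3 + 4.94 = 63.24 Ω.
Voltage divider: V = V_supply · (58.30 / 63.24) = 16.3 × 0.9219 = 15.03 V.

V ≈ 15.0 V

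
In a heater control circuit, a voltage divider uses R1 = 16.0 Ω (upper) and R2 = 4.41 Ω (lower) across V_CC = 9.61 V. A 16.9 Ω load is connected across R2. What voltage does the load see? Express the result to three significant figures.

V_out ≈ 1.72 V

The load sits in parallel with R2, giving an effective lower resistance R2' = R2·R_L/(R2+R_L) = 3.497 Ω.
Voltage divider with the loaded lower leg: V_out = 9.61 × 3.497/(16.0 + 3.497) = 9.61 × 0.1794 = 1.724 V.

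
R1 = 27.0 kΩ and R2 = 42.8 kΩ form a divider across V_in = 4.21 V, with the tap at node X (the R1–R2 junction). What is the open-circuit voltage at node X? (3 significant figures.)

V_th ≈ 2.58 V

V_th is the unloaded tap voltage: V_in · R2/(R1+R2) = 4.21 × 0.6132 = 2.581 V.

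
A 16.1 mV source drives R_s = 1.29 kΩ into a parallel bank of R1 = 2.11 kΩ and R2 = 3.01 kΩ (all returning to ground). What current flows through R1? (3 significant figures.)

Combine the parallel branches: R_p = (1/2.11 + 1/3.01)⁻¹ = 1.240 kΩ.
V_A by voltage divider: V_A = 16.1 × 1.240/(1.29 + 1.240) = 7.892 mV.
I(R1) = V_A / R1 = 7.892/2.11 = 3.740 µA.
(Equivalently: I_total = 6.363 µA, then current-divider fraction G_k/ΣG = 0.5879.)

I ≈ 3.74 µA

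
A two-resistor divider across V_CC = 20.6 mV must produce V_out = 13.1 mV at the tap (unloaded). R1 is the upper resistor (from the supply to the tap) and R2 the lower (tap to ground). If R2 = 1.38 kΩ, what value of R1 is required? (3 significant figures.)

R1 ≈ 0.790 kΩ

V_out/V_CC = R2/(R1+R2) = 0.6359.
So R1 = R2 · (V_CC/V_out − 1) = 1.38 × (20.6/13.1 − 1) = 1.38 × 0.5725 = 0.7901 kΩ.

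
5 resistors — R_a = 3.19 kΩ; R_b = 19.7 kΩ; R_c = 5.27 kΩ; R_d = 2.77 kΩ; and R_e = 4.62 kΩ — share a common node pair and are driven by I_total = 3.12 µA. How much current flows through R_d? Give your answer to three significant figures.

ΣG = 1/3.19 + 1/19.7 + 1/5.27 + 1/2.77 + 1/4.62 = 1.131.
Current divider: I(R_d) = I_total · G_k/ΣG = 3.12 × (0.3610/1.131) = 3.12 × 0.3191 = 0.9955 µA.

I ≈ 0.995 µA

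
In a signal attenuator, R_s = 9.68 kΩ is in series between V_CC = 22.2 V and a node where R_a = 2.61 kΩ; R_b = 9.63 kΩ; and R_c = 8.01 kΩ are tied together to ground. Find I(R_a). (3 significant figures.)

Parallel bank: R_p = 1/(1/2.61 + 1/9.63 + 1/8.01) = 1.634 kΩ.
V_A = 22.2 × 1.634/11.31 = 3.207 V.
Branch current I = V_A/R_a = 3.207/2.61 = 1.229 mA.
(Check via current divider: I_total = 1.962 mA; share G_k/ΣG = 0.6262 → same result.)

I ≈ 1.23 mA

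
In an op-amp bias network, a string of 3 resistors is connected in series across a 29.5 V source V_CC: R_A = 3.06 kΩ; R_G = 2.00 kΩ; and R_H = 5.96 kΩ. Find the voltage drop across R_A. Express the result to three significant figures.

V ≈ 8.19 V

Total series resistance ΣR = 3.06 + 2.00 + 5.96 = 11.02 kΩ.
By the voltage-divider rule, V = 29.5 × 3.060/11.02 = 8.191 V.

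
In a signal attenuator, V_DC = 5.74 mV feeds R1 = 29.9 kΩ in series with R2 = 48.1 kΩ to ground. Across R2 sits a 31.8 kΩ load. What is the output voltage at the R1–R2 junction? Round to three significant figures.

First combine the lower leg with the load: R2 ‖ R_L = 19.14 kΩ.
Voltage divider with the loaded lower leg: V_out = 5.74 × 19.14/(29.9 + 19.14) = 5.74 × 0.3903 = 2.241 mV.

V_out ≈ 2.24 mV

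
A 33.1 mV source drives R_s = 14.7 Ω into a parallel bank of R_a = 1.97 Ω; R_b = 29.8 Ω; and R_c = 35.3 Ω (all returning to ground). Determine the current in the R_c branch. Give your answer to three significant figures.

Combine the parallel branches: R_p = (1/1.97 + 1/29.8 + 1/35.3)⁻¹ = 1.756 Ω.
Node voltage V_A = V_DC · R_p/(R_s + R_p) = 33.1 × 0.1067 = 3.532 mV.
I(R_c) = V_A / R_c = 3.532/35.3 = 0.1001 mA.
(Equivalently: I_total = 2.011 mA, then current-divider fraction G_k/ΣG = 0.04974.)

I ≈ 0.100 mA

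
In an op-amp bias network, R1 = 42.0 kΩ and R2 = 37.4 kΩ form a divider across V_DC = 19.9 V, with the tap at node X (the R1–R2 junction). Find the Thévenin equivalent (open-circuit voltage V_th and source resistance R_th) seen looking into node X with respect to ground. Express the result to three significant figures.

Open-circuit (no load on X): V_th = V_DC · R2/(R1 + R2) = 19.9 × 37.4/(42.00 + 37.4) = 9.374 V.
Zeroing V_DC shorts the top of R1 to ground, so R_th = R1 ‖ R2 = 19.78 kΩ.

V_th ≈ 9.37 V, R_th ≈ 19.8 kΩ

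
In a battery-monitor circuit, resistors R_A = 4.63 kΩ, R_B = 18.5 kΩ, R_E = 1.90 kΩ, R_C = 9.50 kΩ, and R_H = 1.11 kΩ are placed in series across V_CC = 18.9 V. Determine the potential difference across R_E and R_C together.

Series total: ΣR = 4.63 + 18.5 + 1.90 + 9.50 + 1.11 = 35.64 kΩ.
R_{R_E..R_C} = 1.90 + 9.50 = 11.40 kΩ.
By the voltage-divider rule, V = 18.9 × 11.40/35.64 = 6.045 V.

V ≈ 6.05 V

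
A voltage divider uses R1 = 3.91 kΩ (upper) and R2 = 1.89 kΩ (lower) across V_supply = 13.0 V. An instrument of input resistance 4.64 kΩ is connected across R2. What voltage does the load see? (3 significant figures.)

V_out ≈ 3.32 V

First combine the lower leg with the load: R2 ‖ R_L = 1.343 kΩ.
Then V_out = V_supply · R2'/(R1 + R2') = 13.0 × 1.343/5.253 = 3.324 V.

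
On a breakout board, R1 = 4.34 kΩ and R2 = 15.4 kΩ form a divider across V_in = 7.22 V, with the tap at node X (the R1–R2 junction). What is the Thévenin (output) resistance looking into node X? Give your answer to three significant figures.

R_th ≈ 3.39 kΩ

With V_in suppressed (replaced by a short), R_th = R1 ‖ R2 = (4.340 × 15.4)/(4.340 + 15.4) = 3.386 kΩ.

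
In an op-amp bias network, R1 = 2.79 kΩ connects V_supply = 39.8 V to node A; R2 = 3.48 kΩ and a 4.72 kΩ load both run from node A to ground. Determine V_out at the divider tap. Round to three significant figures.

First combine the lower leg with the load: R2 ‖ R_L = 2.003 kΩ.
Now apply the divider: V_out = 39.8 × 0.4179 = 16.63 V.
(Unloaded it would be 22.1 V; the load pulls it down.)

V_out ≈ 16.6 V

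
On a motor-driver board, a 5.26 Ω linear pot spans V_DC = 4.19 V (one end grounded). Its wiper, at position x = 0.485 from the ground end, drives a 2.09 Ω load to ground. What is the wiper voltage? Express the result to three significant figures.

V_out ≈ 1.25 V

The pot divides into 2.709 Ω above the wiper and 2.551 Ω below.
(x·R_p) ‖ R_L = 1.149 Ω.
V_out = 4.19 × 1.149/(2.709 + 1.149) = 1.248 V.
(Unloaded: V_out = x·V_DC = 2.03 V.)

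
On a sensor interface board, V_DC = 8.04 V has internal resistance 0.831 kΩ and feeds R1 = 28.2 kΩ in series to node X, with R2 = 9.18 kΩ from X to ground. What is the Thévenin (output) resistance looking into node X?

R_th ≈ 6.97 kΩ

R1' = 0.831 + 28.2 = 29.03 kΩ (source resistance + R1).
Looking into X with the source shorted: R_th = R1'·R2/(R1'+R2) = 29.03 × 9.18/38.21 = 6.975 kΩ.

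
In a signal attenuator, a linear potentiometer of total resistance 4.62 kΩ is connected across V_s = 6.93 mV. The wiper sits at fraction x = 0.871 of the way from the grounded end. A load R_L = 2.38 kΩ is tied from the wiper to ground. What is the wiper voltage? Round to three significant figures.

The pot divides into 0.5960 kΩ above the wiper and 4.024 kΩ below.
Lower segment in parallel with the load: 4.024 ‖ 2.38 = 1.495 kΩ.
Then V_out = V_s · 1.495/(0.5960 + 1.495) = 4.955 mV.

V_out ≈ 4.96 mV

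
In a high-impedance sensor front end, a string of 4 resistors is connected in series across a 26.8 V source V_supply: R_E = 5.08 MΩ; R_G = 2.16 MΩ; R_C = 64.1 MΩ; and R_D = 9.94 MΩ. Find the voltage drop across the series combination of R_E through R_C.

V ≈ 23.5 V

Series total: ΣR = 5.08 + 2.16 + 64.1 + 9.94 = 81.28 MΩ.
R_{R_E..R_C} = 5.08 + 2.16 + 64.1 = 71.34 MΩ.
V = V_supply · R/ΣR = 26.8 × 0.8777 = 23.52 V.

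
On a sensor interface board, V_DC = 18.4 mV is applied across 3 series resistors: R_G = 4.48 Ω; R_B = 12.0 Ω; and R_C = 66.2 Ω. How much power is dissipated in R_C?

P ≈ 3.28 µW

The common current is I = 18.4/82.68 = 0.2225 mA.
P = I²R = 0.04953 × 66.2 = 3.279 µW.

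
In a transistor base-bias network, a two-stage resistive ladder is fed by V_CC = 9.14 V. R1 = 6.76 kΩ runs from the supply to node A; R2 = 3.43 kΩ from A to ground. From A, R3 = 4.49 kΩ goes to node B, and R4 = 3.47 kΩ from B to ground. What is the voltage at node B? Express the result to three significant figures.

Looking into the second stage from A: R3 + R4 = 7.960 kΩ appears in parallel with R2.
Effective lower resistance at A: R2 ‖ 7.960 = 2.397 kΩ.
So V_A = 9.14 × 0.2618 = 2.393 V.
Then the unloaded second divider: V_B = V_A × R4/(R3+R4) = 2.393 × 0.4359 = 1.043 V.

V_B ≈ 1.04 V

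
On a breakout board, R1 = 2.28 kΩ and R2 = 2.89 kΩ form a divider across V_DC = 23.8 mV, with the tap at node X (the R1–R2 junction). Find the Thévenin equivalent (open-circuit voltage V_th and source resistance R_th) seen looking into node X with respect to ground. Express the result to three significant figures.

With X open, the divider is unloaded: V_th = 23.8 × 2.89/5.170 = 13.30 mV.
Zeroing V_DC shorts the top of R1 to ground, so R_th = R1 ‖ R2 = 1.275 kΩ.

V_th ≈ 13.3 mV, R_th ≈ 1.27 kΩ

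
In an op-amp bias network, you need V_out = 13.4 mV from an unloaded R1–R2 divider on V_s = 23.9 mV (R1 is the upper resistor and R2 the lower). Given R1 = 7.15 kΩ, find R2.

V_out/V_s = R2/(R1+R2) = 0.5607.
R2 = R1 · 0.5607/(1 − 0.5607) = 9.125 kΩ.

R2 ≈ 9.12 kΩ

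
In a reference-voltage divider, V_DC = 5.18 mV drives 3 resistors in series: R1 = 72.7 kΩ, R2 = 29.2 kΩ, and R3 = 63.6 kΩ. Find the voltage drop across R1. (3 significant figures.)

ΣR = 72.7 + 29.2 + 63.6 = 165.5 kΩ.
Voltage divider: V = V_DC · (72.70 / 165.5) = 5.18 × 0.4393 = 2.275 mV.

V ≈ 2.28 mV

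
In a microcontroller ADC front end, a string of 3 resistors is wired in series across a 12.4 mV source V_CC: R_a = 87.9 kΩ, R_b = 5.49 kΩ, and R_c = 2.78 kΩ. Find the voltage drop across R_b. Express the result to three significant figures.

ΣR = 87.9 + 5.49 + 2.78 = 96.17 kΩ.
Voltage divider: V = V_CC · (5.490 / 96.17) = 12.4 × 0.05709 = 0.7079 mV.

V ≈ 0.708 mV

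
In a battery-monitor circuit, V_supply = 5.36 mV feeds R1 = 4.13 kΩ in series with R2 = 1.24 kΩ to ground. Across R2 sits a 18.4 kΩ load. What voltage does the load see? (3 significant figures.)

V_out ≈ 1.18 mV

First combine the lower leg with the load: R2 ‖ R_L = 1.162 kΩ.
Voltage divider with the loaded lower leg: V_out = 5.36 × 1.162/(4.13 + 1.162) = 5.36 × 0.2195 = 1.177 mV.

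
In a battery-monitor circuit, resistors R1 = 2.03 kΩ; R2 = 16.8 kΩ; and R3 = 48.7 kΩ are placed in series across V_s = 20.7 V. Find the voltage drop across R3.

V ≈ 14.9 V

Series total: ΣR = 2.03 + 16.8 + 48.7 = 67.53 kΩ.
Voltage divider: V = V_s · (48.70 / 67.53) = 20.7 × 0.7212 = 14.93 V.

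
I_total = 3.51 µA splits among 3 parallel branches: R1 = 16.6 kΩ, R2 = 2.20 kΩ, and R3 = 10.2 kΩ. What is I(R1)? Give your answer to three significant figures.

Conductances: ΣG = 1/16.6 + 1/2.20 + 1/10.2 = 0.6128 (1/kΩ).
Current divider: I(R1) = I_total · G_k/ΣG = 3.51 × (0.06024/0.6128) = 3.51 × 0.09830 = 0.3450 µA.

I ≈ 0.345 µA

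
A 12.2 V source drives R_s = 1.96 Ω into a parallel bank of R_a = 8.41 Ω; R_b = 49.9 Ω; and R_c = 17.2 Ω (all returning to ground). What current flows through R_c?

I ≈ 0.512 A

Parallel bank: R_p = 1/(1/8.41 + 1/49.9 + 1/17.2) = 5.074 Ω.
Node voltage V_A = V_DC · R_p/(R_s + R_p) = 12.2 × 0.7214 = 8.800 V.
Branch current I = V_A/R_c = 8.800/17.2 = 0.5117 A.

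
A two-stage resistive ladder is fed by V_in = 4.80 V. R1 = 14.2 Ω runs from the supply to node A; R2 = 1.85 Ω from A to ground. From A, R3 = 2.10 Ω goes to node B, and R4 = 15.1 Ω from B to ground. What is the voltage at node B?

The second stage (R3 + R4 = 17.20 Ω) loads node A in parallel with R2.
R2 ‖ (R3+R4) = 1.670 Ω.
First divider: V_A = V_in · 1.670/(14.2 + 1.670) = 0.5052 V.
V_B = V_A × 0.8779 = 0.4435 V.

V_B ≈ 0.444 V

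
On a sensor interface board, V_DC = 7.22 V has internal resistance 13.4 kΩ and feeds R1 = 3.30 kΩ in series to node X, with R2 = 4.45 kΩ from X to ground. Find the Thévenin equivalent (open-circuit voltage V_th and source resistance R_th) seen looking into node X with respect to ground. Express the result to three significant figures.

R1' = 13.4 + 3.30 = 16.70 kΩ (source resistance + R1).
Open-circuit (no load on X): V_th = V_DC · R2/(R1' + R2) = 7.22 × 4.45/(16.70 + 4.45) = 1.519 V.
Looking into X with the source shorted: R_th = R1'·R2/(R1'+R2) = 16.70 × 4.45/21.15 = 3.514 kΩ.

V_th ≈ 1.52 V, R_th ≈ 3.51 kΩ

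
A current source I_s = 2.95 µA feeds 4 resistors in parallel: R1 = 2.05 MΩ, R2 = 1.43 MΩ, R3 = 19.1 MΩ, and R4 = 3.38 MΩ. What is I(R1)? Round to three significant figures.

I ≈ 0.937 µA

ΣG = 1/2.05 + 1/1.43 + 1/19.1 + 1/3.38 = 1.535.
Current divider: I(R1) = I_s · G_k/ΣG = 2.95 × (0.4878/1.535) = 2.95 × 0.3177 = 0.9373 µA.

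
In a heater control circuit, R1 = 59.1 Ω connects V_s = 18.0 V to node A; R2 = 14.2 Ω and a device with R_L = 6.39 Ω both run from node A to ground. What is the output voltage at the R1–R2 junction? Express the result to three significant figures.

V_out ≈ 1.25 V

R2 ‖ R_L = (14.2 × 6.39)/(14.2 + 6.39) = 4.407 Ω.
Voltage divider with the loaded lower leg: V_out = 18.0 × 4.407/(59.1 + 4.407) = 18.0 × 0.06939 = 1.249 V.
(Unloaded it would be 3.49 V; the load pulls it down.)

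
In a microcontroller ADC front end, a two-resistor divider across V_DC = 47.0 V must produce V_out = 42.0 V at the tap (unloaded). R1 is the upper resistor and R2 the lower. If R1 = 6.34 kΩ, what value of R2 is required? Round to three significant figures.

V_out/V_DC = R2/(R1+R2) = 0.8936.
Rearranging, R2 = R1·k/(1−k) = 6.34 × 8.400 = 53.26 kΩ.

R2 ≈ 53.3 kΩ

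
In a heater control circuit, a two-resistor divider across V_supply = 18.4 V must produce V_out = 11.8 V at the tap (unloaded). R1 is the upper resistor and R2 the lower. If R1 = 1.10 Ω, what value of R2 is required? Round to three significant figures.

R2 ≈ 1.97 Ω

Required fraction k = V_out/V_supply = 0.6413.
R2 = R1 · 0.6413/(1 − 0.6413) = 1.967 Ω.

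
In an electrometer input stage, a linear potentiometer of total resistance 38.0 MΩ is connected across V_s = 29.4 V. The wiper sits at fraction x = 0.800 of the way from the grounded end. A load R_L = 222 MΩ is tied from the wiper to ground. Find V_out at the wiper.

V_out ≈ 22.9 V

Split the track: R_lower = x·R_p = 30.40 MΩ, R_upper = (1−x)·R_p = 7.600 MΩ.
Lower segment in parallel with the load: 30.40 ‖ 222 = 26.74 MΩ.
Then V_out = V_s · 26.74/(7.600 + 26.74) = 22.89 V.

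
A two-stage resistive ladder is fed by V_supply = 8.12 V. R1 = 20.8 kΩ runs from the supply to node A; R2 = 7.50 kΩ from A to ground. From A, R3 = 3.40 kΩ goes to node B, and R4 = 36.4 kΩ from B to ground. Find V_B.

V_B ≈ 1.73 V

Looking into the second stage from A: R3 + R4 = 39.80 kΩ appears in parallel with R2.
R2 ‖ (R3+R4) = 6.311 kΩ.
V_A = 8.12 × 6.311/(20.8 + 6.311) = 1.890 V.
V_B = V_A × 0.9146 = 1.729 V.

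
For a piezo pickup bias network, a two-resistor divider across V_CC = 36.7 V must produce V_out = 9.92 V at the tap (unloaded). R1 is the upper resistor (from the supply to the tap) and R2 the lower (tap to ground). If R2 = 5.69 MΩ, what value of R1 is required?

Required fraction k = V_out/V_CC = 0.2703.
Rearranging, R1 = R2·(1−k)/k = 5.69 × 2.700 = 15.36 MΩ.

R1 ≈ 15.4 MΩ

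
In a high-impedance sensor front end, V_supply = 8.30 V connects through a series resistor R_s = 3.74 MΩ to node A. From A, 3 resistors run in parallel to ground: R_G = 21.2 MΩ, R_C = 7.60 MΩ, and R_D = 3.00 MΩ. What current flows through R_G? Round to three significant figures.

Parallel bank: R_p = 1/(1/21.2 + 1/7.60 + 1/3.00) = 1.953 MΩ.
Node voltage V_A = V_supply · R_p/(R_s + R_p) = 8.30 × 0.3430 = 2.847 V.
Branch current I = V_A/R_G = 2.847/21.2 = 0.1343 µA.

I ≈ 0.134 µA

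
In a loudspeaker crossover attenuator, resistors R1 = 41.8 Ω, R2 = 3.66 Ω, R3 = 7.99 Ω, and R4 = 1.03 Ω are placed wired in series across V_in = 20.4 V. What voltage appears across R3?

ΣR = 41.8 + 3.66 + 7.99 + 1.03 = 54.48 Ω.
V = V_in · R/ΣR = 20.4 × 0.1467 = 2.992 V.

V ≈ 2.99 V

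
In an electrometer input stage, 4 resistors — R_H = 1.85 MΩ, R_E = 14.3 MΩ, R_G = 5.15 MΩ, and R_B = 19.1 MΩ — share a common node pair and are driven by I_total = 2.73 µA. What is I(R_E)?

Total conductance ΣG = 1/1.85 + 1/14.3 + 1/5.15 + 1/19.1 = 0.8570 (units of 1/MΩ).
Current divider: I(R_E) = I_total · G_k/ΣG = 2.73 × (0.06993/0.8570) = 2.73 × 0.08160 = 0.2228 µA.

I ≈ 0.223 µA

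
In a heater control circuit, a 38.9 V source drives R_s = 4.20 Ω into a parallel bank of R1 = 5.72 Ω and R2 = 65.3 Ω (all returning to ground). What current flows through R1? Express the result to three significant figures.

Combine the parallel branches: R_p = (1/5.72 + 1/65.3)⁻¹ = 5.259 Ω.
V_A by voltage divider: V_A = 38.9 × 5.259/(4.20 + 5.259) = 21.63 V.
I(R1) = V_A / R1 = 21.63/5.72 = 3.781 A.

I ≈ 3.78 A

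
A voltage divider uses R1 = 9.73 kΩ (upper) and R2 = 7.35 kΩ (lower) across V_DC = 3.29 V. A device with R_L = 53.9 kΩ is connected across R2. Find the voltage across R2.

V_out ≈ 1.31 V

The load sits in parallel with R2, giving an effective lower resistance R2' = R2·R_L/(R2+R_L) = 6.468 kΩ.
Then V_out = V_DC · R2'/(R1 + R2') = 3.29 × 6.468/16.20 = 1.314 V.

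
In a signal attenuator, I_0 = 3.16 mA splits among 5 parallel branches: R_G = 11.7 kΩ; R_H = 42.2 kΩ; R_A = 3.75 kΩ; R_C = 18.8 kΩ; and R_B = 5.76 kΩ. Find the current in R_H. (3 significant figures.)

I ≈ 0.124 mA

ΣG = 1/11.7 + 1/42.2 + 1/3.75 + 1/18.8 + 1/5.76 = 0.6026.
R_H takes the fraction G_k/ΣG = 0.02370/0.6026 = 0.03932, so I = 3.16 × 0.03932 = 0.1243 mA.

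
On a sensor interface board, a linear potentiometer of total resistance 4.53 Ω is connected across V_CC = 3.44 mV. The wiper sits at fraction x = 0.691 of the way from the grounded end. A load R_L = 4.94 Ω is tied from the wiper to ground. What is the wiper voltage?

V_out ≈ 1.99 mV

Split the track: R_lower = x·R_p = 3.130 Ω, R_upper = (1−x)·R_p = 1.400 Ω.
R_L loads the lower segment: effective lower R = 1.916 Ω.
V_out = 3.44 × 1.916/(1.400 + 1.916) = 1.988 mV.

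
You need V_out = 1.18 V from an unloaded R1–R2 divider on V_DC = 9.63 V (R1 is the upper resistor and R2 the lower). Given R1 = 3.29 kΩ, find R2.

R2 ≈ 0.459 kΩ

V_out/V_DC = R2/(R1+R2) = 0.1225.
So R2 = R1 · V_out/(V_DC − V_out) = 3.29 × 1.18/(9.63 − 1.18) = 3.29 × 0.1396 = 0.4594 kΩ.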